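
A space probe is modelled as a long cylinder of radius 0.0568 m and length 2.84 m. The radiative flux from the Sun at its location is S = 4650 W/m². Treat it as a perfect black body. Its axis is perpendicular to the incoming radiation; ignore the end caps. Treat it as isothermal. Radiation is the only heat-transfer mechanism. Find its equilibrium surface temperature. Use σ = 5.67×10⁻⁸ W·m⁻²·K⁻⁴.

T ≈ 402 K

At equilibrium, absorbed power = emitted power.
Absorbing cross-section = 2rL = 0.3226 m²; emitting surface = 2πrL = 1.014 m² (ratio π).
S·A_cross = εσ·A_surf·T⁴  ⇒  T⁴ = S/(πσ).
T⁴ = 1.00·4650/(π·5.67×10⁻⁸) = 2.610×10¹⁰ K⁴.
T = (2.610×10¹⁰)^(1/4).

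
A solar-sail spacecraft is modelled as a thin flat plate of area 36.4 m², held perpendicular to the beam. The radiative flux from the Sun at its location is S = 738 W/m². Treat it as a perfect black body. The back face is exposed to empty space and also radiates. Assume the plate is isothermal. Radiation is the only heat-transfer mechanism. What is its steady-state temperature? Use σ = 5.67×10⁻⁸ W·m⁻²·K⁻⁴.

T ≈ 284 K

At equilibrium, absorbed power = emitted power.
Absorbing cross-section = A = 36.40 m²; emitting surface = 2A = 72.80 m² (ratio 2).
S·A_cross = εσ·A_surf·T⁴  ⇒  T⁴ = S/(2σ).
T⁴ = 1.00·738/(2·5.67×10⁻⁸) = 6.508×10⁹ K⁴.
T = (6.508×10⁹)^(1/4).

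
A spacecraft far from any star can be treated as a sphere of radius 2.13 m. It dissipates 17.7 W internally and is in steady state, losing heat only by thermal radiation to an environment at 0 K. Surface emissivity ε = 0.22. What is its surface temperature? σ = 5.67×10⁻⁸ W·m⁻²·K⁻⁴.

Steady state: internal power = radiated power, P = εσA T⁴.
Radiating area A = 4πr² = 57.01 m².
T⁴ = P/(εσA) = 17.7/(0.22·5.67×10⁻⁸·57.01) = 2.489×10⁷ K⁴.
T = (2.489×10⁷)^(1/4).

T ≈ 70.6 K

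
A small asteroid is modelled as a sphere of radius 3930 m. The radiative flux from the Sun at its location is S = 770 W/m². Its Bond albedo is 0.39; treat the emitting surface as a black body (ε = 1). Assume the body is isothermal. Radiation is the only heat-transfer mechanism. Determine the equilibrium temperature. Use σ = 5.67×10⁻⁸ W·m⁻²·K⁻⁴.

At equilibrium, absorbed power = emitted power.
Absorbing cross-section = πr² = 4.852×10⁷ m²; emitting surface = 4πr² = 1.941×10⁸ m² (ratio 4).
(1−a)S·A_cross = εσ·A_surf·T⁴  ⇒  T⁴ = (1−a)S/(4σ).
T⁴ = 0.610·770/(4·5.67×10⁻⁸) = 2.071×10⁹ K⁴.
T = (2.071×10⁹)^(1/4).

T ≈ 213 K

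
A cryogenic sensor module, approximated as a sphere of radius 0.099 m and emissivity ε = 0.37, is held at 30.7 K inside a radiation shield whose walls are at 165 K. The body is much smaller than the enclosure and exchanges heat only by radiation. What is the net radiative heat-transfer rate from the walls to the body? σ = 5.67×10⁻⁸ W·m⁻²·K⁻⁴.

For a small grey body in a large enclosure: P_net = εσA(T_body⁴ − T_wall⁴).
A = 4πr² = 0.1232 m²; T_body⁴ − T_wall⁴ = 8.883×10⁵ − 7.412×10⁸ = -7.403×10⁸ K⁴.
|P_net| = 0.37·5.67×10⁻⁸·0.1232·7.403×10⁸.

P_net ≈ 1.91 W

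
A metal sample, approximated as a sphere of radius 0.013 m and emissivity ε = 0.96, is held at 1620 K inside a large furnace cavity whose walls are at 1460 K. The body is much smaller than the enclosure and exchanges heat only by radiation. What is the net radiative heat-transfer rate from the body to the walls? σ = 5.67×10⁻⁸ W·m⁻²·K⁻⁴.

P_net ≈ 271 W

For a small grey body in a large enclosure: P_net = εσA(T_body⁴ − T_wall⁴).
A = 4πr² = 0.002124 m²; T_body⁴ − T_wall⁴ = 6.887×10¹² − 4.544×10¹² = 2.344×10¹² K⁴.
|P_net| = 0.96·5.67×10⁻⁸·0.002124·2.344×10¹².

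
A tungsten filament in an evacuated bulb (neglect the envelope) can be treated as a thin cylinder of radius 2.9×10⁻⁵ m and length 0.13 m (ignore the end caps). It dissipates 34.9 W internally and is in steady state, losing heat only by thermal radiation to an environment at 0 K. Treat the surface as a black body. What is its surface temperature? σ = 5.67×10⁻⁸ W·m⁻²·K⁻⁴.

Steady state: internal power = radiated power, P = εσA T⁴.
Radiating area A = 2πrL = 2.369×10⁻⁵ m².
T⁴ = P/(εσA) = 34.9/(1.0·5.67×10⁻⁸·2.369×10⁻⁵) = 2.598×10¹³ K⁴.
T = (2.598×10¹³)^(1/4).

T ≈ 2260 K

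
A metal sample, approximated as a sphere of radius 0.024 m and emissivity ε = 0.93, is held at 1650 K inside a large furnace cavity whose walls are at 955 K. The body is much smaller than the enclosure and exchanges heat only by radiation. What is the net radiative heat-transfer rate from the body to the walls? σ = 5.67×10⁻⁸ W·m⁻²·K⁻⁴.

P_net ≈ 2510 W

For a small grey body in a large enclosure: P_net = εσA(T_body⁴ − T_wall⁴).
A = 4πr² = 0.007238 m²; T_body⁴ − T_wall⁴ = 7.412×10¹² − 8.318×10¹¹ = 6.580×10¹² K⁴.
|P_net| = 0.93·5.67×10⁻⁸·0.007238·6.580×10¹².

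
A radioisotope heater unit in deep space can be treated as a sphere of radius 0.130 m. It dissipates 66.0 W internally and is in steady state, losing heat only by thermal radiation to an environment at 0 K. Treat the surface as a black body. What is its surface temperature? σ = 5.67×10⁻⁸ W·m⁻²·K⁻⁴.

T ≈ 272 K

Steady state: internal power = radiated power, P = εσA T⁴.
Radiating area A = 4πr² = 0.2124 m².
T⁴ = P/(εσA) = 66.0/(1.0·5.67×10⁻⁸·0.2124) = 5.481×10⁹ K⁴.
T = (5.481×10⁹)^(1/4).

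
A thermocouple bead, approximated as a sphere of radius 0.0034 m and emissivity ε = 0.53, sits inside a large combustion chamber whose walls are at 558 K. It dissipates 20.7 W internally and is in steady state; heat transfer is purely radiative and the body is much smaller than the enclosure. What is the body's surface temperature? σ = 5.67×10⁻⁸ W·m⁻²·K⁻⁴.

For a small grey body in a large enclosure, net radiated power = εσA(T⁴ − T_w⁴).
Steady state: P = εσA(T⁴ − T_w⁴) with A = 4πr² = 1.453×10⁻⁴ m².
T⁴ = P/(εσA) + T_w⁴ = 20.7/(0.53·5.67×10⁻⁸·1.453×10⁻⁴) + (558)⁴
    = 4.742×10¹² + 9.695×10¹⁰ = 4.839×10¹² K⁴.

T ≈ 1480 K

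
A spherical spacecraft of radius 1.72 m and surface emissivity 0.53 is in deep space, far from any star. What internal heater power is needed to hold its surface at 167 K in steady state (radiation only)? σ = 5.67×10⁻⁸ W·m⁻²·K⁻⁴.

P = εσ·4πr²·T⁴.
4πr² = 37.18 m²; T⁴ = 7.778×10⁸ K⁴.
P = 0.53·5.67×10⁻⁸·37.18·7.778×10⁸.

P ≈ 869 W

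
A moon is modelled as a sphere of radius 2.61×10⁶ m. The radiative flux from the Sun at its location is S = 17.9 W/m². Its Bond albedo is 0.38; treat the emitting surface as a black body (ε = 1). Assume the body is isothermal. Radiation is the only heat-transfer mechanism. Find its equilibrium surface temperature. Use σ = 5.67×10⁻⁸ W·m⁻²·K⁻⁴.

At equilibrium, absorbed power = emitted power.
Absorbing cross-section = πr² = 2.140×10¹³ m²; emitting surface = 4πr² = 8.560×10¹³ m² (ratio 4).
(1−a)S·A_cross = εσ·A_surf·T⁴  ⇒  T⁴ = (1−a)S/(4σ).
T⁴ = 0.620·17.9/(4·5.67×10⁻⁸) = 4.893×10⁷ K⁴.
T = (4.893×10⁷)^(1/4).

T ≈ 83.6 K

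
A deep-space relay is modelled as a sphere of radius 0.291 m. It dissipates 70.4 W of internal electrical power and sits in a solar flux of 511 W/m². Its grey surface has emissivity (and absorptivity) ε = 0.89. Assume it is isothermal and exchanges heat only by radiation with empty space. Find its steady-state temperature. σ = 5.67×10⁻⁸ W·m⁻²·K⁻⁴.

T ≈ 244 K

At steady state, absorbed solar power + internal power = radiated power.
Absorbed: α·S·A_cross = 0.89·511·0.2660 = 121.0 W (cross-section πr²).
Total input = 121.0 + 70.4 = 191.4 W.
Radiated: εσ·A_surf·T⁴ with A_surf = 4πr² = 1.064 m².
T⁴ = 191.4/(0.89·5.67×10⁻⁸·1.064) = 3.564×10⁹ K⁴.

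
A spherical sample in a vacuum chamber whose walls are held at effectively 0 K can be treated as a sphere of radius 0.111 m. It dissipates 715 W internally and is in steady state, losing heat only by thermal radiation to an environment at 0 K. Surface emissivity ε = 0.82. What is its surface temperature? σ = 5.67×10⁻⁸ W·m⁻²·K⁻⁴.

T ≈ 561 K

Steady state: internal power = radiated power, P = εσA T⁴.
Radiating area A = 4πr² = 0.1548 m².
T⁴ = P/(εσA) = 715/(0.82·5.67×10⁻⁸·0.1548) = 9.932×10¹⁰ K⁴.
T = (9.932×10¹⁰)^(1/4).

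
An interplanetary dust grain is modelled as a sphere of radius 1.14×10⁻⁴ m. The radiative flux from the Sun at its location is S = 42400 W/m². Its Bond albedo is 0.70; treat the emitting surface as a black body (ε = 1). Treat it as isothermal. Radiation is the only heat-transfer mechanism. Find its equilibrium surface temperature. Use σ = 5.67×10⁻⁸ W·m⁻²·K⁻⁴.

At equilibrium, absorbed power = emitted power.
Absorbing cross-section = πr² = 4.083×10⁻⁸ m²; emitting surface = 4πr² = 1.633×10⁻⁷ m² (ratio 4).
(1−a)S·A_cross = εσ·A_surf·T⁴  ⇒  T⁴ = (1−a)S/(4σ).
T⁴ = 0.300·42400/(4·5.67×10⁻⁸) = 5.608×10¹⁰ K⁴.
T = (5.608×10¹⁰)^(1/4).

T ≈ 487 K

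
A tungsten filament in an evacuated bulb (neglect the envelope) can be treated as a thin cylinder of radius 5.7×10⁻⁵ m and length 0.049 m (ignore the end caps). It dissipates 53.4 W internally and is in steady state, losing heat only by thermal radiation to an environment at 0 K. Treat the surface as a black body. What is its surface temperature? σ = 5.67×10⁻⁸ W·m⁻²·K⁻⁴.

T ≈ 2710 K

Steady state: internal power = radiated power, P = εσA T⁴.
Radiating area A = 2πrL = 1.755×10⁻⁵ m².
T⁴ = P/(εσA) = 53.4/(1.0·5.67×10⁻⁸·1.755×10⁻⁵) = 5.367×10¹³ K⁴.
T = (5.367×10¹³)^(1/4).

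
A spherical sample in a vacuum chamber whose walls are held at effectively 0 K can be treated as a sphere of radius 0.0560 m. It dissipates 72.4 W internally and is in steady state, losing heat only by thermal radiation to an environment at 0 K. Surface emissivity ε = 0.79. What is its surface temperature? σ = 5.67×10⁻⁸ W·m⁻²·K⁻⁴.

T ≈ 450 K

Steady state: internal power = radiated power, P = εσA T⁴.
Radiating area A = 4πr² = 0.03941 m².
T⁴ = P/(εσA) = 72.4/(0.79·5.67×10⁻⁸·0.03941) = 4.101×10¹⁰ K⁴.
T = (4.101×10¹⁰)^(1/4).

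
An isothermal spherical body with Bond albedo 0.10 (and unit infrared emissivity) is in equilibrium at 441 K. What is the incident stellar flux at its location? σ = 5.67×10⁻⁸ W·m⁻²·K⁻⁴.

(1−a)S·πr² = σ·4πr²·T⁴ ⇒ S = 4σT⁴/(1−a).
S = 4·5.67×10⁻⁸·3.782×10¹⁰/0.900.

S ≈ 9530 W/m²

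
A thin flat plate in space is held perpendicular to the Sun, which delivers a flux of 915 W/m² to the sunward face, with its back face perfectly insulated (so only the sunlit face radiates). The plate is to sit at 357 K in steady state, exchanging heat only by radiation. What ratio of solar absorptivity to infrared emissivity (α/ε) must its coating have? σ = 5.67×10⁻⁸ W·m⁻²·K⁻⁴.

α/ε ≈ 1.01

Balance: αS·A = εσ·1A·T⁴ ⇒ α/ε = σT⁴/S.
α/ε = 5.67×10⁻⁸·(357)⁴/915 = 5.67×10⁻⁸·1.624×10¹⁰/915.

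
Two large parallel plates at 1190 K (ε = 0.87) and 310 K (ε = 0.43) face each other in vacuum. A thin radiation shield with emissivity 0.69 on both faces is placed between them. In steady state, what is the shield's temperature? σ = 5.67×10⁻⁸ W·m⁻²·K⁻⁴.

T_s ≈ 1060 K

In steady state the net flux on the hot side equals that on the cold side.
σ(T₁⁴−T_s⁴)/D₁ = σ(T_s⁴−T₂⁴)/D₂, with D₁ = 1/ε₁+1/ε_s−1 = 1.599, D₂ = 1/ε_s+1/ε₂−1 = 2.775.
Solve for T_s⁴: T_s⁴ = (D₂·T₁⁴ + D₁·T₂⁴)/(D₁+D₂) = 1.276×10¹² K⁴.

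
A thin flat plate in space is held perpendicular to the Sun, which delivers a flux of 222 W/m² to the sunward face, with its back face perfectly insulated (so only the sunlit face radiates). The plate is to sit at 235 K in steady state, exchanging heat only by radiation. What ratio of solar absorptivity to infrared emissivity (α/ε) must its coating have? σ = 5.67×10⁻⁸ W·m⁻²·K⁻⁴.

α/ε ≈ 0.779

Balance: αS·A = εσ·1A·T⁴ ⇒ α/ε = σT⁴/S.
α/ε = 5.67×10⁻⁸·(235)⁴/222 = 5.67×10⁻⁸·3.050×10⁹/222.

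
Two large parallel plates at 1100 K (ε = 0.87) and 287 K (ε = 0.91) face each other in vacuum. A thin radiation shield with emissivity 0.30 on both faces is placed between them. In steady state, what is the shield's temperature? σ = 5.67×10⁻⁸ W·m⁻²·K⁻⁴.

T_s ≈ 924 K

In steady state the net flux on the hot side equals that on the cold side.
σ(T₁⁴−T_s⁴)/D₁ = σ(T_s⁴−T₂⁴)/D₂, with D₁ = 1/ε₁+1/ε_s−1 = 3.483, D₂ = 1/ε_s+1/ε₂−1 = 3.432.
Solve for T_s⁴: T_s⁴ = (D₂·T₁⁴ + D₁·T₂⁴)/(D₁+D₂) = 7.301×10¹¹ K⁴.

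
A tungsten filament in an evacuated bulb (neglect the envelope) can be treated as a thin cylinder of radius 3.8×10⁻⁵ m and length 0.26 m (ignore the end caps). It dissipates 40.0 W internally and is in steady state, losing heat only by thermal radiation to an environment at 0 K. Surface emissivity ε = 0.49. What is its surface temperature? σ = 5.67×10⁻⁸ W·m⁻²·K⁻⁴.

Steady state: internal power = radiated power, P = εσA T⁴.
Radiating area A = 2πrL = 6.208×10⁻⁵ m².
T⁴ = P/(εσA) = 40.0/(0.49·5.67×10⁻⁸·6.208×10⁻⁵) = 2.319×10¹³ K⁴.
T = (2.319×10¹³)^(1/4).

T ≈ 2190 K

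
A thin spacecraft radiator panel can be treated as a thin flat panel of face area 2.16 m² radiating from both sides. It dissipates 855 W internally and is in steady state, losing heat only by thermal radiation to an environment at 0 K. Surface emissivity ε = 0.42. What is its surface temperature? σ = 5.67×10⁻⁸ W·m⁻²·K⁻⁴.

Steady state: internal power = radiated power, P = εσA T⁴.
Radiating area A = 2·2.16 = 4.320 m².
T⁴ = P/(εσA) = 855/(0.42·5.67×10⁻⁸·4.320) = 8.311×10⁹ K⁴.
T = (8.311×10⁹)^(1/4).

T ≈ 302 K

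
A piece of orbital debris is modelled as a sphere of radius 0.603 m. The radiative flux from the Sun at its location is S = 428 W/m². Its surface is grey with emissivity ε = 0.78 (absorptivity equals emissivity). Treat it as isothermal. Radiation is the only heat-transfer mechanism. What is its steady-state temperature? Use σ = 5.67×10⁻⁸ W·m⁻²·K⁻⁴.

T ≈ 208 K

At equilibrium, absorbed power = emitted power.
Absorbing cross-section = πr² = 1.142 m²; emitting surface = 4πr² = 4.569 m² (ratio 4).
εS·A_cross = εσ·A_surf·T⁴  ⇒  T⁴ = S/(4σ)   (ε cancels).
T⁴ = 428/(4·5.67×10⁻⁸) = 1.887×10⁹ K⁴.
T = (1.887×10⁹)^(1/4).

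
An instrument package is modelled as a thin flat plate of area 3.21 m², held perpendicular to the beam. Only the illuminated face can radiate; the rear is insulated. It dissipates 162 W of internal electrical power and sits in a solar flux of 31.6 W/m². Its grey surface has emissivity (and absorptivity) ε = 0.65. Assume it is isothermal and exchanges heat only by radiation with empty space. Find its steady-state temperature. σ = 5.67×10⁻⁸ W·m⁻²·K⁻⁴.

T ≈ 210 K

At steady state, absorbed solar power + internal power = radiated power.
Absorbed: α·S·A_cross = 0.65·31.6·3.210 = 65.93 W (cross-section A).
Total input = 65.93 + 162 = 227.9 W.
Radiated: εσ·A_surf·T⁴ with A_surf = A = 3.210 m².
T⁴ = 227.9/(0.65·5.67×10⁻⁸·3.210) = 1.927×10⁹ K⁴.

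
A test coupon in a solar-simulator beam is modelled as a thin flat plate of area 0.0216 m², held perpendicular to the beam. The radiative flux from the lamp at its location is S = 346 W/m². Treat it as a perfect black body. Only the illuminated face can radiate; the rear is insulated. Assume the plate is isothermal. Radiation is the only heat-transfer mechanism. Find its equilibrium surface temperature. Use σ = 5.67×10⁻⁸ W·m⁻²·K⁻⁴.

At equilibrium, absorbed power = emitted power.
Absorbing cross-section = A = 0.02160 m²; emitting surface = A = 0.02160 m² (ratio 1).
S·A_cross = εσ·A_surf·T⁴  ⇒  T⁴ = S/(1σ).
T⁴ = 1.00·346/(1·5.67×10⁻⁸) = 6.102×10⁹ K⁴.
T = (6.102×10⁹)^(1/4).

T ≈ 279 K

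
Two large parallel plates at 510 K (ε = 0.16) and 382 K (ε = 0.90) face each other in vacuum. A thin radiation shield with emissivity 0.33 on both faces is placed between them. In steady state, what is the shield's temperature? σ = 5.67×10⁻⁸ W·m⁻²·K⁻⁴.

In steady state the net flux on the hot side equals that on the cold side.
σ(T₁⁴−T_s⁴)/D₁ = σ(T_s⁴−T₂⁴)/D₂, with D₁ = 1/ε₁+1/ε_s−1 = 8.280, D₂ = 1/ε_s+1/ε₂−1 = 3.141.
Solve for T_s⁴: T_s⁴ = (D₂·T₁⁴ + D₁·T₂⁴)/(D₁+D₂) = 3.404×10¹⁰ K⁴.

T_s ≈ 430 K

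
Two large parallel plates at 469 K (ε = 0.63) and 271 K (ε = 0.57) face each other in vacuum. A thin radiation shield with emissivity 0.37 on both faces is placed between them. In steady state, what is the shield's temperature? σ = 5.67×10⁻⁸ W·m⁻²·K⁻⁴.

In steady state the net flux on the hot side equals that on the cold side.
σ(T₁⁴−T_s⁴)/D₁ = σ(T_s⁴−T₂⁴)/D₂, with D₁ = 1/ε₁+1/ε_s−1 = 3.290, D₂ = 1/ε_s+1/ε₂−1 = 3.457.
Solve for T_s⁴: T_s⁴ = (D₂·T₁⁴ + D₁·T₂⁴)/(D₁+D₂) = 2.742×10¹⁰ K⁴.

T_s ≈ 407 K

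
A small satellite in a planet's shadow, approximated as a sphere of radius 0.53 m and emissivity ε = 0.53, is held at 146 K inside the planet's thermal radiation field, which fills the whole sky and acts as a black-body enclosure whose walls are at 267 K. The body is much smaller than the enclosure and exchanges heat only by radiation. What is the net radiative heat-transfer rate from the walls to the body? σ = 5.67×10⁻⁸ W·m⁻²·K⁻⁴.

P_net ≈ 491 W

For a small grey body in a large enclosure: P_net = εσA(T_body⁴ − T_wall⁴).
A = 4πr² = 3.530 m²; T_body⁴ − T_wall⁴ = 4.544×10⁸ − 5.082×10⁹ = -4.628×10⁹ K⁴.
|P_net| = 0.53·5.67×10⁻⁸·3.530·4.628×10⁹.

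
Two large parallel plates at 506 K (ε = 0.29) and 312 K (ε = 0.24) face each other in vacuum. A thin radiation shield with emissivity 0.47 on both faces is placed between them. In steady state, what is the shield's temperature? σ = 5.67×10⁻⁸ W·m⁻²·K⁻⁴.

In steady state the net flux on the hot side equals that on the cold side.
σ(T₁⁴−T_s⁴)/D₁ = σ(T_s⁴−T₂⁴)/D₂, with D₁ = 1/ε₁+1/ε_s−1 = 4.576, D₂ = 1/ε_s+1/ε₂−1 = 5.294.
Solve for T_s⁴: T_s⁴ = (D₂·T₁⁴ + D₁·T₂⁴)/(D₁+D₂) = 3.956×10¹⁰ K⁴.

T_s ≈ 446 K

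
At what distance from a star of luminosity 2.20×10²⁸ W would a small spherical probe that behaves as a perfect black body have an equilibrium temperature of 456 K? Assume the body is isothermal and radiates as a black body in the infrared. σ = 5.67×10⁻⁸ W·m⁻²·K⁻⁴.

d ≈ 4.23×10¹¹ m

For an isothermal black-emitting sphere, (1−a)S·πr² = σ·4πr²·T⁴ ⇒ S = 4σT⁴/(1−a).
S = 4·5.67×10⁻⁸·(456)⁴/1.00 = 9806 W/m².
Flux falls as S = L/(4πd²), so d = √(L/(4πS)) = √(2.20×10²⁸/(4π·9806)).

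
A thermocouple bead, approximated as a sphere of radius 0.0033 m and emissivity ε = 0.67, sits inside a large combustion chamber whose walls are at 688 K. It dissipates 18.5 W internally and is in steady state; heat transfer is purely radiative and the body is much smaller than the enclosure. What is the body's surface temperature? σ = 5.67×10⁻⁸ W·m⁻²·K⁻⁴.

T ≈ 1390 K

For a small grey body in a large enclosure, net radiated power = εσA(T⁴ − T_w⁴).
Steady state: P = εσA(T⁴ − T_w⁴) with A = 4πr² = 1.368×10⁻⁴ m².
T⁴ = P/(εσA) + T_w⁴ = 18.5/(0.67·5.67×10⁻⁸·1.368×10⁻⁴) + (688)⁴
    = 3.559×10¹² + 2.241×10¹¹ = 3.783×10¹² K⁴.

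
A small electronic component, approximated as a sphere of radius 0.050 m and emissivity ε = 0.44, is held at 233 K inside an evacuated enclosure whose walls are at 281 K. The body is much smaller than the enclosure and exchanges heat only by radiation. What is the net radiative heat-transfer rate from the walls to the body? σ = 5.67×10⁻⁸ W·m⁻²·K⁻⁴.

For a small grey body in a large enclosure: P_net = εσA(T_body⁴ − T_wall⁴).
A = 4πr² = 0.03142 m²; T_body⁴ − T_wall⁴ = 2.947×10⁹ − 6.235×10⁹ = -3.288×10⁹ K⁴.
|P_net| = 0.44·5.67×10⁻⁸·0.03142·3.288×10⁹.

P_net ≈ 2.58 W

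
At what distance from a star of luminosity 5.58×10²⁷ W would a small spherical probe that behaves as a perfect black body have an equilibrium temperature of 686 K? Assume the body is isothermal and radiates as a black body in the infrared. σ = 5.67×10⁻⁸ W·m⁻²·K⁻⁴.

For an isothermal black-emitting sphere, (1−a)S·πr² = σ·4πr²·T⁴ ⇒ S = 4σT⁴/(1−a).
S = 4·5.67×10⁻⁸·(686)⁴/1.00 = 50230 W/m².
Flux falls as S = L/(4πd²), so d = √(L/(4πS)) = √(5.58×10²⁷/(4π·50230)).

d ≈ 9.40×10¹⁰ m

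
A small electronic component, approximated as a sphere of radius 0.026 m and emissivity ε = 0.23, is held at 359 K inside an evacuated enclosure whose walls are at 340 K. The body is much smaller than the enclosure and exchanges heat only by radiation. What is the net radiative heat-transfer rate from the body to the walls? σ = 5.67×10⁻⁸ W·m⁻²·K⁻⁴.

P_net ≈ 0.360 W

For a small grey body in a large enclosure: P_net = εσA(T_body⁴ − T_wall⁴).
A = 4πr² = 0.008495 m²; T_body⁴ − T_wall⁴ = 1.661×10¹⁰ − 1.336×10¹⁰ = 3.247×10⁹ K⁴.
|P_net| = 0.23·5.67×10⁻⁸·0.008495·3.247×10⁹.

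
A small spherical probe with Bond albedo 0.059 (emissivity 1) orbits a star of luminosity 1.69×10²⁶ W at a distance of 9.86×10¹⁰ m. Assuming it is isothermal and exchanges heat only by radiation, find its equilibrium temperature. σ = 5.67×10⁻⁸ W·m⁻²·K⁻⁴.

First find the stellar flux at distance d: S = L/(4πd²) = 1.69×10²⁶/(4π·(9.86×10¹⁰)²) = 1383 W/m².
For an isothermal sphere, absorbed (1−a)S·πr² = emitted σ·4πr²·T⁴, so T⁴ = (1−a)S/(4σ).
T⁴ = 0.941·1383/(4·5.67×10⁻⁸) = 5.739×10⁹ K⁴.

T ≈ 275 K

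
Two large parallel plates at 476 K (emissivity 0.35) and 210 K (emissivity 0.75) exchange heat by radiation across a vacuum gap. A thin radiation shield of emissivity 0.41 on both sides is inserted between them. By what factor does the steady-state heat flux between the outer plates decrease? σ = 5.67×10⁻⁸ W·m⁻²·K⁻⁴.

factor ≈ 2.22

Without shield: q₀ = σΔ(T⁴)/(1/ε₁+1/ε₂−1) with denominator 3.190.
With shield the two gaps are in series; the resistances add: (1/ε₁+1/ε_s−1)+(1/ε_s+1/ε₂−1) = 4.296+2.772 = 7.069.
Heat-flux ratio q₀/q = 7.069/3.190.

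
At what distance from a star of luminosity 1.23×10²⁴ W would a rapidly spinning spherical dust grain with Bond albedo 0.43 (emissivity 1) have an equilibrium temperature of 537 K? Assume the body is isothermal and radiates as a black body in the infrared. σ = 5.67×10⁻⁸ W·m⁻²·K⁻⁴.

For an isothermal black-emitting sphere, (1−a)S·πr² = σ·4πr²·T⁴ ⇒ S = 4σT⁴/(1−a).
S = 4·5.67×10⁻⁸·(537)⁴/0.570 = 33090 W/m².
Flux falls as S = L/(4πd²), so d = √(L/(4πS)) = √(1.23×10²⁴/(4π·33090)).

d ≈ 1.72×10⁹ m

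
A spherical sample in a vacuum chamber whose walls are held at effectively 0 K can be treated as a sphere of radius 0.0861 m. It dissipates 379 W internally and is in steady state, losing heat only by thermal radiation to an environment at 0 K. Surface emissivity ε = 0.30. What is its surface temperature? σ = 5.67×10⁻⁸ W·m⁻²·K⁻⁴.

T ≈ 699 K

Steady state: internal power = radiated power, P = εσA T⁴.
Radiating area A = 4πr² = 0.09316 m².
T⁴ = P/(εσA) = 379/(0.30·5.67×10⁻⁸·0.09316) = 2.392×10¹¹ K⁴.
T = (2.392×10¹¹)^(1/4).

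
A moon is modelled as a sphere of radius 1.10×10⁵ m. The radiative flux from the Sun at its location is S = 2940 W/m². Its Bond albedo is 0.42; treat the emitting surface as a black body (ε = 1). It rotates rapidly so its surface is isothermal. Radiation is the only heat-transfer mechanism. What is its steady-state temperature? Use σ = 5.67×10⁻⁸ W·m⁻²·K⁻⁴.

At equilibrium, absorbed power = emitted power.
Absorbing cross-section = πr² = 3.801×10¹⁰ m²; emitting surface = 4πr² = 1.521×10¹¹ m² (ratio 4).
(1−a)S·A_cross = εσ·A_surf·T⁴  ⇒  T⁴ = (1−a)S/(4σ).
T⁴ = 0.580·2940/(4·5.67×10⁻⁸) = 7.519×10⁹ K⁴.
T = (7.519×10⁹)^(1/4).

T ≈ 294 K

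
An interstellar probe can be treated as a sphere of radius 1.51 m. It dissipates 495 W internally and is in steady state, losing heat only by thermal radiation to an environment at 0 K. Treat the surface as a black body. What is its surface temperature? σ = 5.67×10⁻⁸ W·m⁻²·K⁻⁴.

Steady state: internal power = radiated power, P = εσA T⁴.
Radiating area A = 4πr² = 28.65 m².
T⁴ = P/(εσA) = 495/(1.0·5.67×10⁻⁸·28.65) = 3.047×10⁸ K⁴.
T = (3.047×10⁸)^(1/4).

T ≈ 132 K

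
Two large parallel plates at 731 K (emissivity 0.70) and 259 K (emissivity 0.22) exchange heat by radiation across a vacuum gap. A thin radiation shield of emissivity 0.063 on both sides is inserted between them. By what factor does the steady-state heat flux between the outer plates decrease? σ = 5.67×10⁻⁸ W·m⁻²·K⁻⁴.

Without shield: q₀ = σΔ(T⁴)/(1/ε₁+1/ε₂−1) with denominator 4.974.
With shield the two gaps are in series; the resistances add: (1/ε₁+1/ε_s−1)+(1/ε_s+1/ε₂−1) = 16.30+19.42 = 35.72.
Heat-flux ratio q₀/q = 35.72/4.974.

factor ≈ 7.18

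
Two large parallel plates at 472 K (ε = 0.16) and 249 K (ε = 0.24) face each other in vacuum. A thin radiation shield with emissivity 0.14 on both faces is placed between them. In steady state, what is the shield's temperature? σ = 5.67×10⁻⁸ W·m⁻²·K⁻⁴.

T_s ≈ 396 K

In steady state the net flux on the hot side equals that on the cold side.
σ(T₁⁴−T_s⁴)/D₁ = σ(T_s⁴−T₂⁴)/D₂, with D₁ = 1/ε₁+1/ε_s−1 = 12.39, D₂ = 1/ε_s+1/ε₂−1 = 10.31.
Solve for T_s⁴: T_s⁴ = (D₂·T₁⁴ + D₁·T₂⁴)/(D₁+D₂) = 2.464×10¹⁰ K⁴.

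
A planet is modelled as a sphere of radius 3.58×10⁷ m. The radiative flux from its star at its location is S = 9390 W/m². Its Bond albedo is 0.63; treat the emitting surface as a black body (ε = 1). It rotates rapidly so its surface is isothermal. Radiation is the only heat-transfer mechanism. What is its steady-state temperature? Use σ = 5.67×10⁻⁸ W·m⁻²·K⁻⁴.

At equilibrium, absorbed power = emitted power.
Absorbing cross-section = πr² = 4.026×10¹⁵ m²; emitting surface = 4πr² = 1.611×10¹⁶ m² (ratio 4).
(1−a)S·A_cross = εσ·A_surf·T⁴  ⇒  T⁴ = (1−a)S/(4σ).
T⁴ = 0.370·9390/(4·5.67×10⁻⁸) = 1.532×10¹⁰ K⁴.
T = (1.532×10¹⁰)^(1/4).

T ≈ 352 K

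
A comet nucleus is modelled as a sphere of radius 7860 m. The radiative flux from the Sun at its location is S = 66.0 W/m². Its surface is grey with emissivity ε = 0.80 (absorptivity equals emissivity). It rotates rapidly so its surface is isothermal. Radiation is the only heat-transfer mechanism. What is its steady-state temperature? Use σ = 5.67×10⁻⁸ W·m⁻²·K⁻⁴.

At equilibrium, absorbed power = emitted power.
Absorbing cross-section = πr² = 1.941×10⁸ m²; emitting surface = 4πr² = 7.763×10⁸ m² (ratio 4).
εS·A_cross = εσ·A_surf·T⁴  ⇒  T⁴ = S/(4σ)   (ε cancels).
T⁴ = 66.0/(4·5.67×10⁻⁸) = 2.910×10⁸ K⁴.
T = (2.910×10⁸)^(1/4).

T ≈ 131 K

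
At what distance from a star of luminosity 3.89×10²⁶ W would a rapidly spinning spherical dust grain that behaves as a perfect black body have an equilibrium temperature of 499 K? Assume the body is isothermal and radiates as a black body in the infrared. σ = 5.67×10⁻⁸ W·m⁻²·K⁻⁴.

For an isothermal black-emitting sphere, (1−a)S·πr² = σ·4πr²·T⁴ ⇒ S = 4σT⁴/(1−a).
S = 4·5.67×10⁻⁸·(499)⁴/1.00 = 14060 W/m².
Flux falls as S = L/(4πd²), so d = √(L/(4πS)) = √(3.89×10²⁶/(4π·14060)).

d ≈ 4.69×10¹⁰ m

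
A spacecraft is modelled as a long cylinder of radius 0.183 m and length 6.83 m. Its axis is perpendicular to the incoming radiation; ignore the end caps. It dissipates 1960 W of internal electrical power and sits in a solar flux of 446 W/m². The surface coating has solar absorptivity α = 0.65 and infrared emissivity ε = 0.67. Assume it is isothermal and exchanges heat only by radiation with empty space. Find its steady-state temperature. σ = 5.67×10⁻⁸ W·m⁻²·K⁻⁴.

At steady state, absorbed solar power + internal power = radiated power.
Absorbed: α·S·A_cross = 0.65·446·2.500 = 724.7 W (cross-section 2rL).
Total input = 724.7 + 1960 = 2685 W.
Radiated: εσ·A_surf·T⁴ with A_surf = 2πrL = 7.853 m².
T⁴ = 2685/(0.67·5.67×10⁻⁸·7.853) = 8.999×10⁹ K⁴.

T ≈ 308 K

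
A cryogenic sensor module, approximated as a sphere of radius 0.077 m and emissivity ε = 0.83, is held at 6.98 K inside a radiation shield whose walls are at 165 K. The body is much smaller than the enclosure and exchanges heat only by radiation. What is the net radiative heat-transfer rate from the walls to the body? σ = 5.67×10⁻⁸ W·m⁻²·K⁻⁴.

For a small grey body in a large enclosure: P_net = εσA(T_body⁴ − T_wall⁴).
A = 4πr² = 0.07451 m²; T_body⁴ − T_wall⁴ = 2374 − 7.412×10⁸ = -7.412×10⁸ K⁴.
|P_net| = 0.83·5.67×10⁻⁸·0.07451·7.412×10⁸.

P_net ≈ 2.60 W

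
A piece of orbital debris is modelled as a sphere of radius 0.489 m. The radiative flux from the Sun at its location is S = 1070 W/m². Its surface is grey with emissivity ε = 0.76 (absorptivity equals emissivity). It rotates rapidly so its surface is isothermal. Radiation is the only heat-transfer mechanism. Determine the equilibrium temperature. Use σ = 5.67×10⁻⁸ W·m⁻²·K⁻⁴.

T ≈ 262 K

At equilibrium, absorbed power = emitted power.
Absorbing cross-section = πr² = 0.7512 m²; emitting surface = 4πr² = 3.005 m² (ratio 4).
εS·A_cross = εσ·A_surf·T⁴  ⇒  T⁴ = S/(4σ)   (ε cancels).
T⁴ = 1070/(4·5.67×10⁻⁸) = 4.718×10⁹ K⁴.
T = (4.718×10⁹)^(1/4).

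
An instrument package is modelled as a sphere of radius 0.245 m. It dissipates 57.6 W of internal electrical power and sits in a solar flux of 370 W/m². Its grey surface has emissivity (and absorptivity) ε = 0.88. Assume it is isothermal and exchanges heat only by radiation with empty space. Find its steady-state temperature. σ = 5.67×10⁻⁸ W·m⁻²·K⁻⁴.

T ≈ 237 K

At steady state, absorbed solar power + internal power = radiated power.
Absorbed: α·S·A_cross = 0.88·370·0.1886 = 61.40 W (cross-section πr²).
Total input = 61.40 + 57.6 = 119.0 W.
Radiated: εσ·A_surf·T⁴ with A_surf = 4πr² = 0.7543 m².
T⁴ = 119.0/(0.88·5.67×10⁻⁸·0.7543) = 3.162×10⁹ K⁴.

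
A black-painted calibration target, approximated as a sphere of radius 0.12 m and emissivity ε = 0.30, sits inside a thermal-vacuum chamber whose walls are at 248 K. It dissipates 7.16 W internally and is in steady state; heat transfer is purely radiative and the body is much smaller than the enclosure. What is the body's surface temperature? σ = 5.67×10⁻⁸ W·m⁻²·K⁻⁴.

For a small grey body in a large enclosure, net radiated power = εσA(T⁴ − T_w⁴).
Steady state: P = εσA(T⁴ − T_w⁴) with A = 4πr² = 0.1810 m².
T⁴ = P/(εσA) + T_w⁴ = 7.16/(0.30·5.67×10⁻⁸·0.1810) + (248)⁴
    = 2.326×10⁹ + 3.783×10⁹ = 6.109×10⁹ K⁴.

T ≈ 280 K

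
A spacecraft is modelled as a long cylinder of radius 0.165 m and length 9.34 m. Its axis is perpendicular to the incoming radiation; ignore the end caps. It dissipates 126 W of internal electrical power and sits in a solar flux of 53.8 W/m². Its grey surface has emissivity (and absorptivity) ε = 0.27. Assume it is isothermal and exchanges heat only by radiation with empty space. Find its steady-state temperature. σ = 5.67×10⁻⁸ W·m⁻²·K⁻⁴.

T ≈ 184 K

At steady state, absorbed solar power + internal power = radiated power.
Absorbed: α·S·A_cross = 0.27·53.8·3.082 = 44.77 W (cross-section 2rL).
Total input = 44.77 + 126 = 170.8 W.
Radiated: εσ·A_surf·T⁴ with A_surf = 2πrL = 9.683 m².
T⁴ = 170.8/(0.27·5.67×10⁻⁸·9.683) = 1.152×10⁹ K⁴.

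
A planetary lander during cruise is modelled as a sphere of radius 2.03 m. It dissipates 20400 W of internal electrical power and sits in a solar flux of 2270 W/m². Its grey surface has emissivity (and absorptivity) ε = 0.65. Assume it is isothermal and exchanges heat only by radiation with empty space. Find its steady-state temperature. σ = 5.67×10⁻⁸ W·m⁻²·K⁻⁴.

T ≈ 379 K

At steady state, absorbed solar power + internal power = radiated power.
Absorbed: α·S·A_cross = 0.65·2270·12.95 = 19100 W (cross-section πr²).
Total input = 19100 + 20400 = 39500 W.
Radiated: εσ·A_surf·T⁴ with A_surf = 4πr² = 51.78 m².
T⁴ = 39500/(0.65·5.67×10⁻⁸·51.78) = 2.070×10¹⁰ K⁴.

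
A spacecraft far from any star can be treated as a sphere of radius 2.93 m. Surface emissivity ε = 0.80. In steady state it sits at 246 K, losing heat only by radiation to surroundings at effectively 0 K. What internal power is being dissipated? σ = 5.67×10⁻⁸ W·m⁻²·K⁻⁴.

P ≈ 17900 W

Steady state: P = εσA T⁴.
A = 4πr² = 107.9 m²; T⁴ = (246)⁴ = 3.662×10⁹ K⁴.
P = 0.80 × 5.67×10⁻⁸ × 107.9 × 3.662×10⁹.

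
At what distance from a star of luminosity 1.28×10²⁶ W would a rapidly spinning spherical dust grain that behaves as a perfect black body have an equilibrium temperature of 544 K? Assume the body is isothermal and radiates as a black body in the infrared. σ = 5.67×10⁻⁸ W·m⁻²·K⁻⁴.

For an isothermal black-emitting sphere, (1−a)S·πr² = σ·4πr²·T⁴ ⇒ S = 4σT⁴/(1−a).
S = 4·5.67×10⁻⁸·(544)⁴/1.00 = 19860 W/m².
Flux falls as S = L/(4πd²), so d = √(L/(4πS)) = √(1.28×10²⁶/(4π·19860)).

d ≈ 2.26×10¹⁰ m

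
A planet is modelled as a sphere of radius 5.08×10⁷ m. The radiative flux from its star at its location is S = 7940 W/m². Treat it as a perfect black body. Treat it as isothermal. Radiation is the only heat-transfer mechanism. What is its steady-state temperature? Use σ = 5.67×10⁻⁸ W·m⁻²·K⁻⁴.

T ≈ 433 K

At equilibrium, absorbed power = emitted power.
Absorbing cross-section = πr² = 8.107×10¹⁵ m²; emitting surface = 4πr² = 3.243×10¹⁶ m² (ratio 4).
S·A_cross = εσ·A_surf·T⁴  ⇒  T⁴ = S/(4σ).
T⁴ = 1.00·7940/(4·5.67×10⁻⁸) = 3.501×10¹⁰ K⁴.
T = (3.501×10¹⁰)^(1/4).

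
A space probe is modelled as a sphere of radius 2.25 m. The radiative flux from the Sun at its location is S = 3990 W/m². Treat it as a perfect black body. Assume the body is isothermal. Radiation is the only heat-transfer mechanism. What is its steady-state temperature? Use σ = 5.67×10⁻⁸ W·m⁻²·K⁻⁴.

At equilibrium, absorbed power = emitted power.
Absorbing cross-section = πr² = 15.90 m²; emitting surface = 4πr² = 63.62 m² (ratio 4).
S·A_cross = εσ·A_surf·T⁴  ⇒  T⁴ = S/(4σ).
T⁴ = 1.00·3990/(4·5.67×10⁻⁸) = 1.759×10¹⁰ K⁴.
T = (1.759×10¹⁰)^(1/4).

T ≈ 364 K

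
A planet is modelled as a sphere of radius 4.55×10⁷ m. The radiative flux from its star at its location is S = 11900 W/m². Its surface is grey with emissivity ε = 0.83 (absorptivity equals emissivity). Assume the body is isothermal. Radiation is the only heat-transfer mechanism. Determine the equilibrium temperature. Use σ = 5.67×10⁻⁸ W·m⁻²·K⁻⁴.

T ≈ 479 K

At equilibrium, absorbed power = emitted power.
Absorbing cross-section = πr² = 6.504×10¹⁵ m²; emitting surface = 4πr² = 2.602×10¹⁶ m² (ratio 4).
εS·A_cross = εσ·A_surf·T⁴  ⇒  T⁴ = S/(4σ)   (ε cancels).
T⁴ = 11900/(4·5.67×10⁻⁸) = 5.247×10¹⁰ K⁴.
T = (5.247×10¹⁰)^(1/4).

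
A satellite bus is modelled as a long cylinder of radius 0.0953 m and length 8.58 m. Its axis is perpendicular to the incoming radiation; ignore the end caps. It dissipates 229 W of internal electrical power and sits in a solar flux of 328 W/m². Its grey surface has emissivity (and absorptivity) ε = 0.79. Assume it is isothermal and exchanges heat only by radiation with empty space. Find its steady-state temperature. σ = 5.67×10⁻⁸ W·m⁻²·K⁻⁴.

T ≈ 231 K

At steady state, absorbed solar power + internal power = radiated power.
Absorbed: α·S·A_cross = 0.79·328·1.635 = 423.8 W (cross-section 2rL).
Total input = 423.8 + 229 = 652.8 W.
Radiated: εσ·A_surf·T⁴ with A_surf = 2πrL = 5.138 m².
T⁴ = 652.8/(0.79·5.67×10⁻⁸·5.138) = 2.836×10⁹ K⁴.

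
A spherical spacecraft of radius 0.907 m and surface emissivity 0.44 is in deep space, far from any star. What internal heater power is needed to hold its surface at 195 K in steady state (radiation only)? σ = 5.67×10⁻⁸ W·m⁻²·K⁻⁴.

P ≈ 373 W

P = εσ·4πr²·T⁴.
4πr² = 10.34 m²; T⁴ = 1.446×10⁹ K⁴.
P = 0.44·5.67×10⁻⁸·10.34·1.446×10⁹.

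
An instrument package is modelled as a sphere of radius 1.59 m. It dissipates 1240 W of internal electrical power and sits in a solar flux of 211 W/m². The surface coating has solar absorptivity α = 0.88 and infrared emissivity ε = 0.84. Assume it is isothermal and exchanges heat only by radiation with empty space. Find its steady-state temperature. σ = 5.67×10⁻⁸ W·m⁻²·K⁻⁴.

At steady state, absorbed solar power + internal power = radiated power.
Absorbed: α·S·A_cross = 0.88·211·7.942 = 1475 W (cross-section πr²).
Total input = 1475 + 1240 = 2715 W.
Radiated: εσ·A_surf·T⁴ with A_surf = 4πr² = 31.77 m².
T⁴ = 2715/(0.84·5.67×10⁻⁸·31.77) = 1.794×10⁹ K⁴.

T ≈ 206 K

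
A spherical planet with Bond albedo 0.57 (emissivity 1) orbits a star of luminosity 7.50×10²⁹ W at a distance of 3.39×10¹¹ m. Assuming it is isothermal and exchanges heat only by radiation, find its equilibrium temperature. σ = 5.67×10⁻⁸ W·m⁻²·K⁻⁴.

First find the stellar flux at distance d: S = L/(4πd²) = 7.50×10²⁹/(4π·(3.39×10¹¹)²) = 5.193×10⁵ W/m².
For an isothermal sphere, absorbed (1−a)S·πr² = emitted σ·4πr²·T⁴, so T⁴ = (1−a)S/(4σ).
T⁴ = 0.430·5.193×10⁵/(4·5.67×10⁻⁸) = 9.846×10¹¹ K⁴.

T ≈ 996 K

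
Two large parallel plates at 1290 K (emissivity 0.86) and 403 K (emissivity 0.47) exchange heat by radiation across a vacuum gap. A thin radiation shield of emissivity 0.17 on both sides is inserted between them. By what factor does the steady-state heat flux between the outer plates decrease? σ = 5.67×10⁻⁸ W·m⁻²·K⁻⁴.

factor ≈ 5.70

Without shield: q₀ = σΔ(T⁴)/(1/ε₁+1/ε₂−1) with denominator 2.290.
With shield the two gaps are in series; the resistances add: (1/ε₁+1/ε_s−1)+(1/ε_s+1/ε₂−1) = 6.045+7.010 = 13.06.
Heat-flux ratio q₀/q = 13.06/2.290.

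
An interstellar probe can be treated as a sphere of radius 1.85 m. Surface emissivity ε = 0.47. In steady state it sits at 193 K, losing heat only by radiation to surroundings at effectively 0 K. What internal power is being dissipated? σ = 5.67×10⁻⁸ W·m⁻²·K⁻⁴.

Steady state: P = εσA T⁴.
A = 4πr² = 43.01 m²; T⁴ = (193)⁴ = 1.387×10⁹ K⁴.
P = 0.47 × 5.67×10⁻⁸ × 43.01 × 1.387×10⁹.

P ≈ 1590 W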